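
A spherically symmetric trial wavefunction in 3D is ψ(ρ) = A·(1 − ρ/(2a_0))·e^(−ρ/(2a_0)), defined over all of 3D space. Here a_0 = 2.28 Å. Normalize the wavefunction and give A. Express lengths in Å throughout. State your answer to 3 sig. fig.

We need A² ∫|f|² 4πρ² dρ = 1, taking the integral from 0 to ∞.
In 3D with spherical symmetry the volume element is 4πρ² dρ.
With ψ = A·(1 − ρ/(2a_0))·e^(−ρ/(2a_0)), the integral evaluates to A²·[8·π·a_0^3].
So A² = (8·π·a_0^3)^(−1).
Substituting a_0 = 2.28 gives A² = 0.003357, so A = 0.05794.

A ≈ 0.0579 Å^(-3/2)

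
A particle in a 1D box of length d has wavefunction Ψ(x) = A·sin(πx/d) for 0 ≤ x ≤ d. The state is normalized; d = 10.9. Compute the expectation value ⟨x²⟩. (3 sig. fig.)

⟨x²⟩ = ∫ x^2 |Ψ|² dx over the full domain.
Since the A² factors cancel between numerator and denominator, ⟨x²⟩ = -d^2/(2·π^2) + d^2/3.
Putting d = 10.9 gives 33.58.

⟨x^2⟩ ≈ 33.6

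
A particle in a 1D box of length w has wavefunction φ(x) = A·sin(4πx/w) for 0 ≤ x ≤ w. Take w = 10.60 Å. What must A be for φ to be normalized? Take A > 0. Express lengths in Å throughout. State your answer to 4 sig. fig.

A ≈ 0.4344 Å^(-1/2)

Require ∫ |φ|² dx = 1 over the whole domain.
∫|φ|² dx = A²·(w/2).
Plugging in w = 10.60 yields A = 0.43437.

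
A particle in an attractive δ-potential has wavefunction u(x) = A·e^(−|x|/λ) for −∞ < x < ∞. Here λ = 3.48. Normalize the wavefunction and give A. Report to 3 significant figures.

The normalization condition is ∫|u|² dx = 1 from −∞ to ∞.
∫|u|² dx = A²·(λ).
Substituting λ = 3.48 gives A² = 0.2874, so A = 0.5361.

A ≈ 0.536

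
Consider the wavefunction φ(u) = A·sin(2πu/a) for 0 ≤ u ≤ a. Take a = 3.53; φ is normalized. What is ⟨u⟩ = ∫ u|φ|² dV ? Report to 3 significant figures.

⟨u⟩ ≈ 1.77

The expectation value is the |φ|²-weighted average of u: ∫ u|φ|² du.
With ∫₀^a sin²(nπu/a) du = a/2, evaluating both integrals, ⟨u⟩ = a/2.
With a = 3.53, ⟨u⟩ = 1.765.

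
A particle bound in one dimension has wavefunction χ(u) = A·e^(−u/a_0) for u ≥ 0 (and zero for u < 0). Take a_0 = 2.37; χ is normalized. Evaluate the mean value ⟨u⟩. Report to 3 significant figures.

⟨u⟩ ≈ 1.19

By definition ⟨u⟩ = ∫ u |χ(u)|² du.
Using ∫₀^∞ uⁿ e^(−αu) du = n!/αⁿ⁺¹, evaluating both integrals, ⟨u⟩ = a_0/2.
With a_0 = 2.37, ⟨u⟩ = 1.185.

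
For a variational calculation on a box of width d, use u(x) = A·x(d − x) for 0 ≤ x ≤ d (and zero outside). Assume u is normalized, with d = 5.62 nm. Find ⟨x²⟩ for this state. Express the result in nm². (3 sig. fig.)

⟨x^2⟩ ≈ 9.02 nm^2

The expectation value is the |u|²-weighted average of x^2: ∫ x^2|u|² dx.
Evaluating both integrals, ⟨x²⟩ = 2·d^2/7.
Putting d = 5.62 gives 9.024.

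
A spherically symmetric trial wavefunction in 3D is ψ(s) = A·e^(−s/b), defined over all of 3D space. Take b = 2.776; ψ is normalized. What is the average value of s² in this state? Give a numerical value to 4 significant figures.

⟨s^2⟩ ≈ 23.12

By definition ⟨s²⟩ = ∫ s^2 |ψ(s)|² 4πs² ds.
With ∫₀^∞ s^4 e^(−αs) ds = 4!/α^5, since the A² factors cancel between numerator and denominator, ⟨s²⟩ = 3·b^2.
Putting b = 2.776 gives 23.119.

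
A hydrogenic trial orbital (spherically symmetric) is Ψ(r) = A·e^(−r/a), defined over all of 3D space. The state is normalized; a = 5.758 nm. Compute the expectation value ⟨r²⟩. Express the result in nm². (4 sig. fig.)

By definition ⟨r²⟩ = ∫ r^2 |Ψ(r)|² 4πr² dr.
Using ∫₀^∞ rⁿ e^(−αr) dr = n!/αⁿ⁺¹, since the A² factors cancel between numerator and denominator, ⟨r²⟩ = 3·a^2.
With a = 5.758, ⟨r^2⟩ = 99.464.

⟨r^2⟩ ≈ 99.46 nm^2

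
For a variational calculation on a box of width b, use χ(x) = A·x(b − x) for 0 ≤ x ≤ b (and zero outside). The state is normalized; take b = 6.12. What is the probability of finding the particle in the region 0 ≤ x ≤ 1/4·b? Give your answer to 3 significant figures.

P ≈ 0.104

The probability is P = ∫ |χ|² dx over [0, 1/4·b].
The normalization integral ∫|χ|²dx over the whole domain equals b^5/30·A², and A² cancels in the ratio.
Substituting u = x/b, A² and the length scale cancel in the ratio: P = ∫_{0}^{1/4} u^2·(1 - u)^2 du / ∫_{0}^{1} u^2·(1 - u)^2 du.
Using ∫ u^2·(1 - u)^2 du = u^3·(6·u^2 - 15·u + 10)/30, the numerator is ≈ 0.0034505 and the denominator is 1/30.
The result is P = 53/512.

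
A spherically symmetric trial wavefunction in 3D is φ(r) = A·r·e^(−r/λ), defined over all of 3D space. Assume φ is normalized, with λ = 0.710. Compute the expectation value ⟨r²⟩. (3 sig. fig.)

⟨r^2⟩ ≈ 3.78

By definition ⟨r²⟩ = ∫ r^2 |φ(r)|² 4πr² dr.
Using ∫₀^∞ rⁿ e^(−αr) dr = n!/αⁿ⁺¹, the ratio of the moment integral to the normalization integral gives ⟨r²⟩ = 15·λ^2/2.
With λ = 0.710, ⟨r^2⟩ = 3.781.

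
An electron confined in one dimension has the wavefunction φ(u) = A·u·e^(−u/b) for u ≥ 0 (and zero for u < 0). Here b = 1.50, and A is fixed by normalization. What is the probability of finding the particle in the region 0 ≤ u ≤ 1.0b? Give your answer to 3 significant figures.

|φ|² is the probability density, so P = ∫_{0}^{1.0b} |φ|² du.
Since A² = 1/(b^3/4), this is the region integral divided by the full normalization integral.
Substituting t = u/b, A² and the length scale cancel in the ratio: P = ∫_{0}^{1.0} t^2·e^(-2·t) dt / ∫_{0}^{∞} t^2·e^(-2·t) dt.
Using ∫ t^2·e^(-2·t) dt = -(2·t^2 + 2·t + 1)·e^(-2·t)/4, the numerator is 1/4 - 5·e^(-2)/4 and the denominator is 1/4.
Evaluating gives P = 0.3233.

P ≈ 0.323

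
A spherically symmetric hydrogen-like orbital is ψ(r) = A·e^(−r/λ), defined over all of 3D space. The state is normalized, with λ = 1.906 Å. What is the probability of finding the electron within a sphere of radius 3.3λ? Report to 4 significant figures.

P ≈ 0.9600

With dV = 4πr²dr, the probability is ∫|ψ|² dV over r ≤ 3.3λ.
A² is fixed by ∫₀^∞ 4πr²|ψ|² dr = 1, i.e. A² = (π·λ^3)^(−1).
Let u = r/λ; then A², 4π and the length scale all cancel, so P = ∫_{0}^{3.3} u^2·e^(-2·u) du ÷ ∫_{0}^{∞} u^2·e^(-2·u) du.
An antiderivative of u^2·e^(-2·u) is -(2·u^2 + 2·u + 1)·e^(-2·u)/4; evaluating from 0 to 3.3 gives 1/4 - 1469·e^(-33/5)/200, while the full integral is 1/4.
Taking the ratio yields P = 0.96003.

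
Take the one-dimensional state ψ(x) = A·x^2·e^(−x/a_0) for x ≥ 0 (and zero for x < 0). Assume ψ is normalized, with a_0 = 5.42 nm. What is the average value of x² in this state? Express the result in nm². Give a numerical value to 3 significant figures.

⟨x²⟩ = ∫ x^2 |ψ|² dx over the full domain.
Recall ∫₀^∞ x^m e^(−x/β) dx = m!·β^(m+1), evaluating both integrals, ⟨x²⟩ = 15·a_0^2/2.
Putting a_0 = 5.42 gives 220.3.

⟨x^2⟩ ≈ 220 nm^2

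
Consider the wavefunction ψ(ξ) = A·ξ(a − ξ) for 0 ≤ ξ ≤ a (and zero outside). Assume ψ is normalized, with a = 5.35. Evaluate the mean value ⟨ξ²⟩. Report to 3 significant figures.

⟨ξ²⟩ = ∫ ξ^2 |ψ|² dξ over the full domain.
Expanding the polynomial and integrating term by term, evaluating both integrals, ⟨ξ²⟩ = 2·a^2/7.
With a = 5.35, ⟨ξ^2⟩ = 8.178.

⟨ξ^2⟩ ≈ 8.18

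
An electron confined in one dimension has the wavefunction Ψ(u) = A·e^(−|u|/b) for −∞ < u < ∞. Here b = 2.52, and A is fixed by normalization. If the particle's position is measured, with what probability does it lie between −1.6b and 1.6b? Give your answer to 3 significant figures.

P ≈ 0.959

P = ∫_{−1.6b}^{1.6b} |Ψ(u)|² du.
The normalization integral ∫|Ψ|²du over the whole domain equals b·A², and A² cancels in the ratio.
By symmetry take twice the u ≥ 0 contribution in numerator and denominator; the 2's cancel. Let t = u/b; then A² and the length scale cancel, so P = ∫_{0}^{1.6} e^(-2·t) dt ÷ ∫_{0}^{∞} e^(-2·t) dt.
An antiderivative of e^(-2·t) is -e^(-2·t)/2; evaluating from 0 to 1.6 gives 1/2 - e^(-16/5)/2, while the full integral is 1/2.
Taking the ratio, P = 0.9592.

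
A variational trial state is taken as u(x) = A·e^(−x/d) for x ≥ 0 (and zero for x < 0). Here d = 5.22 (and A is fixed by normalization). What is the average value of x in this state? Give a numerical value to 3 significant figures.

⟨x⟩ ≈ 2.61

By definition ⟨x⟩ = ∫ x |u(x)|² dx.
With ∫₀^∞ x^1 e^(−αx) dx = 1!/α^2, the ratio of the moment integral to the normalization integral gives ⟨x⟩ = d/2.
Putting d = 5.22 gives 2.610.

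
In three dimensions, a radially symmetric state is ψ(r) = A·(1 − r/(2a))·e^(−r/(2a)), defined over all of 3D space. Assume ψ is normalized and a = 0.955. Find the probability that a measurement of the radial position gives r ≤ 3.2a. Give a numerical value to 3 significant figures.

With dV = 4πr²dr, the probability is ∫|ψ|² dV over r ≤ 3.2a.
Normalization gives A² = 1/(8·π·a^3).
Let u = r/a; then A², 4π and the length scale all cancel, so P = ∫_{0}^{3.2} u^2·(1 - u/2)^2·e^(-u) du ÷ ∫_{0}^{∞} u^2·(1 - u/2)^2·e^(-u) du.
With ∫ u^2·(1 - u/2)^2·e^(-u) du = -(u^4/4 + u^2 + 2·u + 2)·e^(-u) + C, the region integral is ≈ 0.17164 and the full one is 2.
Taking the ratio yields P = 0.08582.

P ≈ 0.0858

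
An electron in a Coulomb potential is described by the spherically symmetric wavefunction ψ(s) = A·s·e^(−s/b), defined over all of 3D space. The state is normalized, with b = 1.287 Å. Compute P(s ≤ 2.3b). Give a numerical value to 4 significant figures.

P ≈ 0.4868

P = ∫ |ψ|² 4πs² ds over s ≤ 2.3b.
The full normalization integral is A²·[3·π·b^5] = 1, fixing A².
In terms of u = s/b (A², 4π and the length scale all cancel between numerator and denominator), P = [∫_{0}^{2.3} u^4·e^(-2·u) du] / [∫_{0}^{∞} u^4·e^(-2·u) du].
An antiderivative of u^4·e^(-2·u) is -(u^4/2 + u^3 + 3·u^2/2 + 3·u/2 + 3/4)·e^(-2·u); evaluating from 0 to 2.3 gives ≈ 0.365074, while the full integral is 3/4.
The region integral divided by the full integral gives P = 0.48677.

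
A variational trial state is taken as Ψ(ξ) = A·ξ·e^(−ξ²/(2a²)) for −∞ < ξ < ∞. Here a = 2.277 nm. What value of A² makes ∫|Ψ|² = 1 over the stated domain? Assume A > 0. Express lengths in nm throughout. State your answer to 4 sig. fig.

A^2 ≈ 0.09558 nm^(-3)

Require ∫ |Ψ|² dξ = 1 over the whole domain.
Using the Gaussian integral ∫_{−∞}^{∞} e^(−αξ²) dξ = √(π/α), carrying out the integral gives A² · √(π)·a^3/2.
So A² = (√(π)·a^3/2)^(−1).
Substituting a = 2.277 gives A² = 0.095580, so A = 0.30916.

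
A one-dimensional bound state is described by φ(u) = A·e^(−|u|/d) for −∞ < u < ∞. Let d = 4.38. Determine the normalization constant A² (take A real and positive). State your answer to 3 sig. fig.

A^2 ≈ 0.228

Normalization requires ∫|φ|² du = 1, integrated from −∞ to ∞.
∫|φ|² du = A²·(d).
Hence A² = 1/[d].
Substituting d = 4.38 gives A² = 0.2283, so A = 0.4778.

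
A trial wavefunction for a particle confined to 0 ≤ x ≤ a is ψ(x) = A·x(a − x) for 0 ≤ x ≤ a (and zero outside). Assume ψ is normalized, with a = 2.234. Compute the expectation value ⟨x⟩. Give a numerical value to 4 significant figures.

⟨x⟩ ≈ 1.117

By definition ⟨x⟩ = ∫ x |ψ(x)|² dx.
Expanding the polynomial and integrating term by term, since the A² factors cancel between numerator and denominator, ⟨x⟩ = a/2.
Putting a = 2.234 gives 1.1170.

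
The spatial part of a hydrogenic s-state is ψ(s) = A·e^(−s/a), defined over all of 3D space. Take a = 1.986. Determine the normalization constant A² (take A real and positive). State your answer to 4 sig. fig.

A^2 ≈ 0.04064

The normalization condition is ∫|ψ|² 4πs² ds = 1 from 0 to ∞.
∫|ψ|² 4πs² ds = A²·(π·a^3).
So A² = (π·a^3)^(−1).
Plugging in a = 1.986 yields A = 0.20158.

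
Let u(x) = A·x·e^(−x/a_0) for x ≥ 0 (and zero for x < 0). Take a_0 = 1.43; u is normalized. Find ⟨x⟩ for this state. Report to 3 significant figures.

⟨x⟩ = ∫ x |u|² dx over the full domain.
The ratio of the moment integral to the normalization integral gives ⟨x⟩ = 3·a_0/2.
Putting a_0 = 1.43 gives 2.145.

⟨x⟩ ≈ 2.15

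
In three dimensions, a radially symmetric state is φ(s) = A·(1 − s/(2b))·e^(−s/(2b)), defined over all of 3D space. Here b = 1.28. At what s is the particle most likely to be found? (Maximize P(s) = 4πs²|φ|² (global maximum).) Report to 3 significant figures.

s ≈ 6.70

Differentiate P(s) = 4πs²|φ|² with respect to s and set to zero.
Solving yields s = b·(√(5) + 3).
With b = 1.28, the most probable radial distance is 6.702.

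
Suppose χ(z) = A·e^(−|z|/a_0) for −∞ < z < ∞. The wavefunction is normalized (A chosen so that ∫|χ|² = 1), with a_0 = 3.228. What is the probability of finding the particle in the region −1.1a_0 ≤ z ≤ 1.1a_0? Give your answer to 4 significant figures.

P ≈ 0.8892

P = ∫_{−1.1a_0}^{1.1a_0} |χ(z)|² dz.
The normalization integral ∫|χ|²dz over the whole domain equals a_0·A², and A² cancels in the ratio.
Both integrals are even about z = 0, so only the z ≥ 0 halves are needed (the factors of 2 cancel). Substituting u = z/a_0, A² and the length scale cancel in the ratio: P = ∫_{0}^{1.1} e^(-2·u) du / ∫_{0}^{∞} e^(-2·u) du.
With ∫ e^(-2·u) du = -e^(-2·u)/2 + C, the region integral is 1/2 - e^(-11/5)/2 and the full one is 1/2.
Evaluating gives P = 0.88920.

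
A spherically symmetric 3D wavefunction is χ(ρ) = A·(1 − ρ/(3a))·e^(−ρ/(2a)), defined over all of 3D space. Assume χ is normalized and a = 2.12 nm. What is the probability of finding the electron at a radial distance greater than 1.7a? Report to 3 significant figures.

P ≈ 0.712

Integrate the radial probability density 4πρ²|χ|² over ρ > 1.7a.
The full normalization integral is A²·[8·π·a^3/3] = 1, fixing A².
Let u = ρ/a; then A², 4π and the length scale all cancel, so P = ∫_{1.7}^{∞} u^2·(1 - u/3)^2·e^(-u) du ÷ ∫_{0}^{∞} u^2·(1 - u/3)^2·e^(-u) du.
With ∫ u^2·(1 - u/3)^2·e^(-u) du = (-u^4 + 2·u^3 - 3·u^2 - 6·u - 6)·e^(-u)/9 + C, the region integral is ≈ 0.47490 and the full one is 2/3.
Taking the ratio yields P = 0.7123.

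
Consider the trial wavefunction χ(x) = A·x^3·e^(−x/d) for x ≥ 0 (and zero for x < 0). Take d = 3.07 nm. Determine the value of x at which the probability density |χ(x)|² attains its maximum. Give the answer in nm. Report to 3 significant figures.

x ≈ 9.21 nm

Set d/dx [|χ(x)|²] = 0 and solve for x > 0.
This gives x = 3·d.
With d = 3.07, the most probable position is 9.210 nm.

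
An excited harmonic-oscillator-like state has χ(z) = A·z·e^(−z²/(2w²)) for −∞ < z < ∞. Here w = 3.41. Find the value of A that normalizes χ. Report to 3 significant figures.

A ≈ 0.169

Require ∫ |χ|² dz = 1 over the whole domain.
∫|χ|² dz = A²·(√(π)·w^3/2).
Hence A² = 1/[√(π)·w^3/2].
Plugging in w = 3.41 yields A = 0.1687.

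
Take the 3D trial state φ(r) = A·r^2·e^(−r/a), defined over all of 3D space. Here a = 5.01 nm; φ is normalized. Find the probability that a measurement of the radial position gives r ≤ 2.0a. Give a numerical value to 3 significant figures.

P = ∫ |φ|² 4πr² dr over r ≤ 2.0a.
A² is fixed by ∫₀^∞ 4πr²|φ|² dr = 1, i.e. A² = (45·π·a^7/2)^(−1).
In terms of u = r/a (A², 4π and the length scale all cancel between numerator and denominator), P = [∫_{0}^{2.0} u^6·e^(-2·u) du] / [∫_{0}^{∞} u^6·e^(-2·u) du].
With ∫ u^6·e^(-2·u) du = -(4·u^6 + 12·u^5 + 30·u^4 + 60·u^3 + 90·u^2 + 90·u + 45)·e^(-2·u)/8 + C, the region integral is 45/8 - 2185·e^(-4)/8 and the full one is 45/8.
This evaluates to P = 0.1107.

P ≈ 0.111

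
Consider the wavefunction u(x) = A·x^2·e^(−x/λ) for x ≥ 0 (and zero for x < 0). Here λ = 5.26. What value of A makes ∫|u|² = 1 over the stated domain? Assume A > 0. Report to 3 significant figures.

The normalization condition is ∫|u|² dx = 1 from 0 to ∞.
Using ∫₀^∞ xⁿ e^(−αx) dx = n!/αⁿ⁺¹, ∫|u|² dx = A²·(3·λ^5/4).
Plugging in λ = 5.26 yields A = 0.01820.

A ≈ 0.0182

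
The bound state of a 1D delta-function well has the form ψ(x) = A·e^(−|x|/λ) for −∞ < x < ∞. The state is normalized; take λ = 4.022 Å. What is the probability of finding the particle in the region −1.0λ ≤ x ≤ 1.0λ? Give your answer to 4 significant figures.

P ≈ 0.8647

The probability is P = ∫ |ψ|² dx over [−1.0λ, 1.0λ].
The normalization integral ∫|ψ|²dx over the whole domain equals λ·A², and A² cancels in the ratio.
Both integrals are even about x = 0, so only the x ≥ 0 halves are needed (the factors of 2 cancel). Substituting u = x/λ, A² and the length scale cancel in the ratio: P = ∫_{0}^{1.0} e^(-2·u) du / ∫_{0}^{∞} e^(-2·u) du.
An antiderivative of e^(-2·u) is -e^(-2·u)/2; evaluating from 0 to 1.0 gives 1/2 - e^(-2)/2, while the full integral is 1/2.
The result is P = 0.86466.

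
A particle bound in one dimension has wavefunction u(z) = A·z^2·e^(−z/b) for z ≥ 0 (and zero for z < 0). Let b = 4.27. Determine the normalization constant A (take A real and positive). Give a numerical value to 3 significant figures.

Normalization requires ∫|u|² dz = 1, integrated from 0 to ∞.
Recall ∫₀^∞ z^m e^(−z/β) dz = m!·β^(m+1), with u = A·z^2·e^(−z/b), the integral evaluates to A²·[3·b^5/4].
Substituting b = 4.27 gives A² = 0.0009393, so A = 0.03065.

A ≈ 0.0306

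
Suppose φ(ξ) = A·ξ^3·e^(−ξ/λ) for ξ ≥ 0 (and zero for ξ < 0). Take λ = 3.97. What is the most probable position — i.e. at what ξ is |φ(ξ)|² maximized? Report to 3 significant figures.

ξ ≈ 11.9

Differentiate |φ(ξ)|² with respect to ξ and set to zero.
Solving yields ξ = 3·λ.
With λ = 3.97, the most probable position is 11.91.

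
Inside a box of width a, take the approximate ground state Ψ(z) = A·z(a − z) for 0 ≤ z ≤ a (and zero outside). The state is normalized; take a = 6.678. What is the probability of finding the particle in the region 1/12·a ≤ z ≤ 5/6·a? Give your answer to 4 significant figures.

|Ψ|² is the probability density, so P = ∫_{1/12·a}^{5/6·a} |Ψ|² dz.
The normalization integral ∫|Ψ|²dz over the whole domain equals a^5/30·A², and A² cancels in the ratio.
Substituting u = z/a, A² and the length scale cancel in the ratio: P = ∫_{1/12}^{5/6} u^2·(1 - u)^2 du / ∫_{0}^{1} u^2·(1 - u)^2 du.
An antiderivative of u^2·(1 - u)^2 is u^3·(6·u^2 - 15·u + 10)/30; evaluating from 1/12 to 5/6 gives ≈ 0.0319806, while the full integral is 1/30.
Taking the ratio, P = 4421/4608.

P ≈ 0.9594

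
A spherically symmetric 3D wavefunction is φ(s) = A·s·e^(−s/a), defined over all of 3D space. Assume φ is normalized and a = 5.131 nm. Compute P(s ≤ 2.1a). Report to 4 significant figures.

Integrate the radial probability density 4πs²|φ|² over s ≤ 2.1a.
The full normalization integral is A²·[3·π·a^5] = 1, fixing A².
In terms of u = s/a (A², 4π and the length scale all cancel between numerator and denominator), P = [∫_{0}^{2.1} u^4·e^(-2·u) du] / [∫_{0}^{∞} u^4·e^(-2·u) du].
An antiderivative of u^4·e^(-2·u) is -(u^4/2 + u^3 + 3·u^2/2 + 3·u/2 + 3/4)·e^(-2·u); evaluating from 0 to 2.1 gives ≈ 0.307630, while the full integral is 3/4.
Taking the ratio yields P = 0.41017.

P ≈ 0.4102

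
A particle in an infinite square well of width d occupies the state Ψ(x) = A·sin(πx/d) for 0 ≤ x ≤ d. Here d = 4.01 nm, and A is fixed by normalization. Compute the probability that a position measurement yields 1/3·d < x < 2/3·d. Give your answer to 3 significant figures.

The probability is P = ∫ |Ψ|² dx over [1/3·d, 2/3·d].
The normalization integral ∫|Ψ|²dx over the whole domain equals d/2·A², and A² cancels in the ratio.
In terms of u = x/d (A² and the length scale cancel between numerator and denominator), P = [∫_{1/3}^{2/3} sin(π·u)^2 du] / [∫_{0}^{1} sin(π·u)^2 du].
An antiderivative of sin(π·u)^2 is u/2 - sin(2·π·u)/(4·π); evaluating from 1/3 to 2/3 gives √(3)/(4·π) + 1/6, while the full integral is 1/2.
Taking the ratio, P = (√(3)/2 + π/3)/π.

P ≈ 0.609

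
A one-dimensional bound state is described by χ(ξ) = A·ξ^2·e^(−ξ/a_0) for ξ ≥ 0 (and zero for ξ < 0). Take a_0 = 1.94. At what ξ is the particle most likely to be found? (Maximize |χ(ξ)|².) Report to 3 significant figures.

Set d/dξ [|χ(ξ)|²] = 0 and solve for ξ > 0.
Solving yields ξ = 2·a_0.
With a_0 = 1.94, the most probable position is 3.880.

ξ ≈ 3.88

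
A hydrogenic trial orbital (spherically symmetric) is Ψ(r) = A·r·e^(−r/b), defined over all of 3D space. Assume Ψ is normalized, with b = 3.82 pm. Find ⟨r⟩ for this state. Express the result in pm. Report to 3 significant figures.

⟨r⟩ ≈ 9.55 pm

By definition ⟨r⟩ = ∫ r |Ψ(r)|² 4πr² dr.
With ∫₀^∞ r^5 e^(−αr) dr = 5!/α^6, evaluating both integrals, ⟨r⟩ = 5·b/2.
With b = 3.82, ⟨r⟩ = 9.550.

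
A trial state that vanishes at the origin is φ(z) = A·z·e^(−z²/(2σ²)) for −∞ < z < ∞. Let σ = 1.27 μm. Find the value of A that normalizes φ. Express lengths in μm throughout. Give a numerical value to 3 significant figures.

A ≈ 0.742 μm^(-3/2)

Normalization requires ∫|φ|² dz = 1, integrated from −∞ to ∞.
With ∫_{−∞}^{∞} z^(2m) e^(−αz²) dz = (2m−1)!!·√π / (2^m α^(m+1/2)), with φ = A·z·e^(−z²/(2σ²)), the integral evaluates to A²·[√(π)·σ^3/2].
So A² = (√(π)·σ^3/2)^(−1).
With σ = 1.27: A² = 0.5509 and A = 0.7422.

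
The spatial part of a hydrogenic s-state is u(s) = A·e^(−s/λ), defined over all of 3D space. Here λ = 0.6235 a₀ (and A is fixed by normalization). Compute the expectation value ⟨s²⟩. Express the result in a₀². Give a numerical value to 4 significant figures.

⟨s^2⟩ ≈ 1.166 a₀^2

The expectation value is the |u|²-weighted average of s^2: ∫ s^2|u|² 4πs² ds.
Since the A² factors cancel between numerator and denominator, ⟨s²⟩ = 3·λ^2.
Putting λ = 0.6235 gives 1.1663.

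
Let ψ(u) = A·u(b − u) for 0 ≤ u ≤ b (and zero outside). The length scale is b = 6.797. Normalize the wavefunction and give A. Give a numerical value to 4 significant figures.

Normalization requires ∫|ψ|² du = 1, integrated from 0 to b.
Expanding the polynomial and integrating term by term, carrying out the integral gives A² · b^5/30.
Setting this equal to 1 gives A² = 1/(b^5/30).
Plugging in b = 6.797 yields A = 0.045474.

A ≈ 0.04547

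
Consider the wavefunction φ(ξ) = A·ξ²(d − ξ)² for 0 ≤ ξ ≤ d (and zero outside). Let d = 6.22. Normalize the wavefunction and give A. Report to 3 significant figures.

A ≈ 0.00672

We need A² ∫|f|² dξ = 1, taking the integral from 0 to d.
Expanding the polynomial and integrating term by term, ∫|φ|² dξ = A²·(d^9/630).
With d = 6.22: A² = 0.00004521 and A = 0.006724.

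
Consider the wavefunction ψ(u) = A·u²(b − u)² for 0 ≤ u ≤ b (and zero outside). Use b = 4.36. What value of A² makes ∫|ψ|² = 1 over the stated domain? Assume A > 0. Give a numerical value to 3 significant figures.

A^2 ≈ 0.00111

We need A² ∫|f|² du = 1, taking the integral from 0 to b.
The integral (without the A² prefactor) comes out to b^9/630.
Plugging in b = 4.36 yields A = 0.03326.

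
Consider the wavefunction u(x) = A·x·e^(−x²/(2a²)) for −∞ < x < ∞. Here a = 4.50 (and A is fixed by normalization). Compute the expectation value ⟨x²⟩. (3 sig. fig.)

By definition ⟨x²⟩ = ∫ x^2 |u(x)|² dx.
Using the Gaussian integral ∫_{−∞}^{∞} e^(−αx²) dx = √(π/α), since the A² factors cancel between numerator and denominator, ⟨x²⟩ = 3·a^2/2.
Putting a = 4.50 gives 30.38.

⟨x^2⟩ ≈ 30.4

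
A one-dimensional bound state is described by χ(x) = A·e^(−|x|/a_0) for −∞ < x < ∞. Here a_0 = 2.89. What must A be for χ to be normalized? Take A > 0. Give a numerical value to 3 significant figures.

A ≈ 0.588

Normalization requires ∫|χ|² dx = 1, integrated from −∞ to ∞.
Using ∫₀^∞ xⁿ e^(−αx) dx = n!/αⁿ⁺¹, carrying out the integral gives A² · a_0.
Setting this equal to 1 gives A² = 1/(a_0).
With a_0 = 2.89: A² = 0.3460 and A = 0.5882.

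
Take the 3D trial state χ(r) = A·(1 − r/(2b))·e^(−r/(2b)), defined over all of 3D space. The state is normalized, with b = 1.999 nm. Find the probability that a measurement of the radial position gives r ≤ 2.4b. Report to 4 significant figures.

With dV = 4πr²dr, the probability is ∫|χ|² dV over r ≤ 2.4b.
A² is fixed by ∫₀^∞ 4πr²|χ|² dr = 1, i.e. A² = (8·π·b^3)^(−1).
Substituting u = r/b, A², 4π and the length scale all cancel in the ratio: P = ∫_{0}^{2.4} u^2·(1 - u/2)^2·e^(-u) du / ∫_{0}^{∞} u^2·(1 - u/2)^2·e^(-u) du.
With ∫ u^2·(1 - u/2)^2·e^(-u) du = -(u^4/4 + u^2 + 2·u + 2)·e^(-u) + C, the region integral is ≈ 0.108132 and the full one is 2.
The region integral divided by the full integral gives P = 0.054066.

P ≈ 0.05407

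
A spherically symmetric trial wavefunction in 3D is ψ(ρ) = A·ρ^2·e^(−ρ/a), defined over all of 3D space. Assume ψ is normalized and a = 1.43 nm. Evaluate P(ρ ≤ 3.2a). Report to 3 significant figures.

P = ∫ |ψ|² 4πρ² dρ over ρ ≤ 3.2a.
The full normalization integral is A²·[45·π·a^7/2] = 1, fixing A².
In terms of u = ρ/a (A², 4π and the length scale all cancel between numerator and denominator), P = [∫_{0}^{3.2} u^6·e^(-2·u) du] / [∫_{0}^{∞} u^6·e^(-2·u) du].
Using ∫ u^6·e^(-2·u) du = -(4·u^6 + 12·u^5 + 30·u^4 + 60·u^3 + 90·u^2 + 90·u + 45)·e^(-2·u)/8, the numerator is ≈ 2.5744 and the denominator is 45/8.
Taking the ratio yields P = 0.4577.

P ≈ 0.458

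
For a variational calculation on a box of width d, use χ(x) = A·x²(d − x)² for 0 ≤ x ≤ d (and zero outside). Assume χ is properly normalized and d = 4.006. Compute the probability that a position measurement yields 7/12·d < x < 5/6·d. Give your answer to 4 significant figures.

P ≈ 0.2934

The probability is P = ∫ |χ|² dx over [7/12·d, 5/6·d].
With A² fixed by ∫|χ|² = 1, i.e. A² = (d^9/630)^(−1), substitute and integrate.
In terms of u = x/d (A² and the length scale cancel between numerator and denominator), P = [∫_{7/12}^{5/6} u^4·(1 - u)^4 du] / [∫_{0}^{1} u^4·(1 - u)^4 du].
An antiderivative of u^4·(1 - u)^4 is u^5·(70·u^4 - 315·u^3 + 540·u^2 - 420·u + 126)/630; evaluating from 7/12 to 5/6 gives ≈ 0.000465682, while the full integral is 1/630.
The result is P = 0.29338.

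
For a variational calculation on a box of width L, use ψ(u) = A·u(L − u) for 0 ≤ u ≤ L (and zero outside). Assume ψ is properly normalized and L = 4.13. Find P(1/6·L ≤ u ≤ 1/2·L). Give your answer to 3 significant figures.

P ≈ 0.465

|ψ|² is the probability density, so P = ∫_{1/6·L}^{1/2·L} |ψ|² du.
Since A² = 1/(L^5/30), this is the region integral divided by the full normalization integral.
Substituting t = u/L, A² and the length scale cancel in the ratio: P = ∫_{1/6}^{1/2} t^2·(1 - t)^2 dt / ∫_{0}^{1} t^2·(1 - t)^2 dt.
An antiderivative of t^2·(1 - t)^2 is t^3·(6·t^2 - 15·t + 10)/30; evaluating from 1/6 to 1/2 gives ≈ 0.015484, while the full integral is 1/30.
Taking the ratio, P = 301/648.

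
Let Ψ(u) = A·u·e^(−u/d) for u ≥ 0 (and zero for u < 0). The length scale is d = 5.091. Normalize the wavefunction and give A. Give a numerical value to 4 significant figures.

Require ∫ |Ψ|² du = 1 over the whole domain.
With ∫₀^∞ u^2 e^(−αu) du = 2!/α^3, with Ψ = A·u·e^(−u/d), the integral evaluates to A²·[d^3/4].
Setting this equal to 1 gives A² = 1/(d^3/4).
Substituting d = 5.091 gives A² = 0.030315, so A = 0.17411.

A ≈ 0.1741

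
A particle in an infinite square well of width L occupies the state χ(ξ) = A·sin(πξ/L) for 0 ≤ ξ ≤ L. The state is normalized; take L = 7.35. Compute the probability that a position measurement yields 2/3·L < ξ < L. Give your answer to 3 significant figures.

The probability is P = ∫ |χ|² dξ over [2/3·L, L].
The normalization integral ∫|χ|²dξ over the whole domain equals L/2·A², and A² cancels in the ratio.
Let u = ξ/L; then A² and the length scale cancel, so P = ∫_{2/3}^{1} sin(π·u)^2 du ÷ ∫_{0}^{1} sin(π·u)^2 du.
With ∫ sin(π·u)^2 du = u/2 - sin(2·π·u)/(4·π) + C, the region integral is -√(3)/(8·π) + 1/6 and the full one is 1/2.
Evaluating gives P = (-√(3)/4 + π/3)/π.

P ≈ 0.196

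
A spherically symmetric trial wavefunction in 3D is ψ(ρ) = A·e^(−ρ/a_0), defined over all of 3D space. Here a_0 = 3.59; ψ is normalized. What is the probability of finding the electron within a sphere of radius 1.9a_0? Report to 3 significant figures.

Integrate the radial probability density 4πρ²|ψ|² over ρ ≤ 1.9a_0.
A² is fixed by ∫₀^∞ 4πρ²|ψ|² dρ = 1, i.e. A² = (π·a_0^3)^(−1).
Let u = ρ/a_0; then A², 4π and the length scale all cancel, so P = ∫_{0}^{1.9} u^2·e^(-2·u) du ÷ ∫_{0}^{∞} u^2·e^(-2·u) du.
An antiderivative of u^2·e^(-2·u) is -(2·u^2 + 2·u + 1)·e^(-2·u)/4; evaluating from 0 to 1.9 gives 1/4 - 601·e^(-19/5)/200, while the full integral is 1/4.
This evaluates to P = 0.7311.

P ≈ 0.731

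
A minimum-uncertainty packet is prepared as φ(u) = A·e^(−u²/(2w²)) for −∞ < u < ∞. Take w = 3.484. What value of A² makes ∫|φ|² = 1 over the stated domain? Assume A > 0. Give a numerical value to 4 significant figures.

A^2 ≈ 0.1619

We need A² ∫|f|² du = 1, taking the integral from −∞ to ∞.
Differentiating ∫e^(−αu²) du = √(π/α) under α to get the higher moments, ∫|φ|² du = A²·(√(π)·w).
With w = 3.484: A² = 0.16194 and A = 0.40241.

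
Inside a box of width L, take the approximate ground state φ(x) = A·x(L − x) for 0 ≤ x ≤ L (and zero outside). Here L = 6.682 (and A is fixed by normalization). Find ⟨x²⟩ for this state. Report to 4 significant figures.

⟨x^2⟩ ≈ 12.76

By definition ⟨x²⟩ = ∫ x^2 |φ(x)|² dx.
Expanding the polynomial and integrating term by term, evaluating both integrals, ⟨x²⟩ = 2·L^2/7.
Putting L = 6.682 gives 12.757.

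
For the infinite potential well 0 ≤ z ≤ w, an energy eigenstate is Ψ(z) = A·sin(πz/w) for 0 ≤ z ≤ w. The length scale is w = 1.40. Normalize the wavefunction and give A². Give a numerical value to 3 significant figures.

A^2 ≈ 1.43

We need A² ∫|f|² dz = 1, taking the integral from 0 to w.
Using sin²θ = (1 − cos 2θ)/2, with Ψ = A·sin(πz/w), the integral evaluates to A²·[w/2].
Substituting w = 1.40 gives A² = 1.429, so A = 1.195.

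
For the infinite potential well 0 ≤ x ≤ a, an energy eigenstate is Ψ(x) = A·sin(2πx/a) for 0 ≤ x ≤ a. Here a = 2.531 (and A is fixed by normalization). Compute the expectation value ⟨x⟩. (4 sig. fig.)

The expectation value is the |Ψ|²-weighted average of x: ∫ x|Ψ|² dx.
Since the A² factors cancel between numerator and denominator, ⟨x⟩ = a/2.
With a = 2.531, ⟨x⟩ = 1.2655.

⟨x⟩ ≈ 1.266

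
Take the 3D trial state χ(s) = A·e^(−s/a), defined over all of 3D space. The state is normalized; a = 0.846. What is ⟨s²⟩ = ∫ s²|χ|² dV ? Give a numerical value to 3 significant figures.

⟨s^2⟩ ≈ 2.15

The expectation value is the |χ|²-weighted average of s^2: ∫ s^2|χ|² 4πs² ds.
The ratio of the moment integral to the normalization integral gives ⟨s²⟩ = 3·a^2.
With a = 0.846, ⟨s^2⟩ = 2.147.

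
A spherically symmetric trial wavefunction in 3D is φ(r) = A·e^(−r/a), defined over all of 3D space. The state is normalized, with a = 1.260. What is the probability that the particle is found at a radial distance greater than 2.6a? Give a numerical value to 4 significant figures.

P ≈ 0.1088

P = ∫ |φ|² 4πr² dr over r > 2.6a.
Normalization gives A² = 1/(π·a^3).
Substituting u = r/a, A², 4π and the length scale all cancel in the ratio: P = ∫_{2.6}^{∞} u^2·e^(-2·u) du / ∫_{0}^{∞} u^2·e^(-2·u) du.
An antiderivative of u^2·e^(-2·u) is -(2·u^2 + 2·u + 1)·e^(-2·u)/4; evaluating from 2.6 to ∞ gives 493·e^(-26/5)/100, while the full integral is 1/4.
This evaluates to P = 0.10879.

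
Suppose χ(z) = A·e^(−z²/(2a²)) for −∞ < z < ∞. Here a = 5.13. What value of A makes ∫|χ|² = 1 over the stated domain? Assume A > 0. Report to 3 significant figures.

Normalization requires ∫|χ|² dz = 1, integrated from −∞ to ∞.
Differentiating ∫e^(−αz²) dz = √(π/α) under α to get the higher moments, carrying out the integral gives A² · √(π)·a.
Setting this equal to 1 gives A² = 1/(√(π)·a).
With a = 5.13: A² = 0.1100 and A = 0.3316.

A ≈ 0.332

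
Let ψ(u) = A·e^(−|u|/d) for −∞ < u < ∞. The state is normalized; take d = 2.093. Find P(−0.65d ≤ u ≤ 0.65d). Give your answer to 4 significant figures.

P ≈ 0.7275

|ψ|² is the probability density, so P = ∫_{−0.65d}^{0.65d} |ψ|² du.
With A² fixed by ∫|ψ|² = 1, i.e. A² = (d)^(−1), substitute and integrate.
By symmetry take twice the u ≥ 0 contribution in numerator and denominator; the 2's cancel. Substituting t = u/d, A² and the length scale cancel in the ratio: P = ∫_{0}^{0.65} e^(-2·t) dt / ∫_{0}^{∞} e^(-2·t) dt.
Using ∫ e^(-2·t) dt = -e^(-2·t)/2, the numerator is 1/2 - e^(-13/10)/2 and the denominator is 1/2.
This works out to P = 0.72747.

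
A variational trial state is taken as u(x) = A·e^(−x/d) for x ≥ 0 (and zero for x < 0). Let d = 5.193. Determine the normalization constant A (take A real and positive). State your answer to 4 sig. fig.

The normalization condition is ∫|u|² dx = 1 from 0 to ∞.
Carrying out the integral gives A² · d/2.
Setting this equal to 1 gives A² = 1/(d/2).
Substituting d = 5.193 gives A² = 0.38513, so A = 0.62059.

A ≈ 0.6206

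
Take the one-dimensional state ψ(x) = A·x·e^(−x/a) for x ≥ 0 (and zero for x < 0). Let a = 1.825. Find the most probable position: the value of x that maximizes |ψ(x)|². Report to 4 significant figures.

The maximum of |ψ(x)|² occurs where its derivative vanishes.
Solving yields x = a.
With a = 1.825, the most probable position is 1.8250.

x ≈ 1.825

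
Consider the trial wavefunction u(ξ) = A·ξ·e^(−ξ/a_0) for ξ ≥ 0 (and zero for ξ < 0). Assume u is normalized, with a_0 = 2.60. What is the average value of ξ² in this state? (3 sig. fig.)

⟨ξ²⟩ = ∫ ξ^2 |u|² dξ over the full domain.
Evaluating both integrals, ⟨ξ²⟩ = 3·a_0^2.
With a_0 = 2.60, ⟨ξ^2⟩ = 20.28.

⟨ξ^2⟩ ≈ 20.3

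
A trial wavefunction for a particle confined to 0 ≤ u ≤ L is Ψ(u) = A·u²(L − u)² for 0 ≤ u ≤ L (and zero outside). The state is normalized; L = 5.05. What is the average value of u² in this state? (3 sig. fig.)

⟨u^2⟩ ≈ 6.96

The expectation value is the |Ψ|²-weighted average of u^2: ∫ u^2|Ψ|² du.
Expanding the polynomial and integrating term by term, the ratio of the moment integral to the normalization integral gives ⟨u²⟩ = 3·L^2/11.
With L = 5.05, ⟨u^2⟩ = 6.955.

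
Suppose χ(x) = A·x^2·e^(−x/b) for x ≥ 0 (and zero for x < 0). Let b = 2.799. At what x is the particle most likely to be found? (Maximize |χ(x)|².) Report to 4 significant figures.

x ≈ 5.598

The maximum of |χ(x)|² occurs where its derivative vanishes.
Solving yields x = 2·b.
With b = 2.799, the most probable position is 5.5980.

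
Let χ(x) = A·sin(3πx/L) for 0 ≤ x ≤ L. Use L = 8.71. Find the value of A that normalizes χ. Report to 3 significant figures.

A ≈ 0.479

Normalization requires ∫|χ|² dx = 1, integrated from 0 to L.
Using sin²θ = (1 − cos 2θ)/2, ∫|χ|² dx = A²·(L/2).
Setting this equal to 1 gives A² = 1/(L/2).
Plugging in L = 8.71 yields A = 0.4792.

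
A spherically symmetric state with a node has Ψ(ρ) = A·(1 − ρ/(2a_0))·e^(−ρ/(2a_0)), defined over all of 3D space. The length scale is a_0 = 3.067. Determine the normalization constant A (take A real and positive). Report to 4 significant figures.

We need A² ∫|f|² 4πρ² dρ = 1, taking the integral from 0 to ∞.
The angular integral contributes 4π, leaving ∫₀^∞ ρ²|Ψ|² dρ.
Using ∫₀^∞ ρⁿ e^(−αρ) dρ = n!/αⁿ⁺¹, carrying out the integral gives A² · 8·π·a_0^3.
Hence A² = 1/[8·π·a_0^3].
Plugging in a_0 = 3.067 yields A = 0.037137.

A ≈ 0.03714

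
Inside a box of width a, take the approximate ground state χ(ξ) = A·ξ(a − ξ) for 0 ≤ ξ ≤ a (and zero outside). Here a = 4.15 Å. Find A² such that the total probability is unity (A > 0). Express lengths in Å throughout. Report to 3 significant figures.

Normalization requires ∫|χ|² dξ = 1, integrated from 0 to a.
Expanding the polynomial and integrating term by term, the integral (without the A² prefactor) comes out to a^5/30.
With a = 4.15: A² = 0.02437 and A = 0.1561.

A^2 ≈ 0.0244 Å^(-5)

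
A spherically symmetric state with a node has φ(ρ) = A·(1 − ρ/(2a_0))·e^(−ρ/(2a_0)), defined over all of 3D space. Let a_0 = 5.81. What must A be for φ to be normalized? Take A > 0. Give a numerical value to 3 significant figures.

Require ∫ |φ|² 4πρ² dρ = 1 over the whole domain.
In 3D with spherical symmetry the volume element is 4πρ² dρ.
Carrying out the integral gives A² · 8·π·a_0^3.
So A² = (8·π·a_0^3)^(−1).
Substituting a_0 = 5.81 gives A² = 0.0002029, so A = 0.01424.

A ≈ 0.0142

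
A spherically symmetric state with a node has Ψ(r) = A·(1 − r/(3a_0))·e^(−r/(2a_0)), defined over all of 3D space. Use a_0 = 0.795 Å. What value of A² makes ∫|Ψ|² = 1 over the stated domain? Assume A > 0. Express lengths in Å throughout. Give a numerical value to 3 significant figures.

A^2 ≈ 0.238 Å^(-3)

Normalization requires ∫|Ψ|² 4πr² dr = 1, integrated from 0 to ∞.
The angular integral contributes 4π, leaving ∫₀^∞ r²|Ψ|² dr.
Using ∫₀^∞ rⁿ e^(−αr) dr = n!/αⁿ⁺¹, carrying out the integral gives A² · 8·π·a_0^3/3.
Plugging in a_0 = 0.795 yields A = 0.4874.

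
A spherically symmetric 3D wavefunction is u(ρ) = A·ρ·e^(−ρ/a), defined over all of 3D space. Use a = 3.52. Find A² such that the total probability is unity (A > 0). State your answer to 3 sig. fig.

A^2 ≈ 0.000196

Require ∫ |u|² 4πρ² dρ = 1 over the whole domain.
The angular integral contributes 4π, leaving ∫₀^∞ ρ²|u|² dρ.
∫|u|² 4πρ² dρ = A²·(3·π·a^5).
So A² = (3·π·a^5)^(−1).
With a = 3.52: A² = 0.0001963 and A = 0.01401.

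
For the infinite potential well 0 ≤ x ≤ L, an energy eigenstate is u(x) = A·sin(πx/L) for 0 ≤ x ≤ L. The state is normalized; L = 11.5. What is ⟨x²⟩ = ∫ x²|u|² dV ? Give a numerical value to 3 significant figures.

⟨x^2⟩ ≈ 37.4

The expectation value is the |u|²-weighted average of x^2: ∫ x^2|u|² dx.
With ∫₀^L sin²(nπx/L) dx = L/2, since the A² factors cancel between numerator and denominator, ⟨x²⟩ = -L^2/(2·π^2) + L^2/3.
With L = 11.5, ⟨x^2⟩ = 37.38.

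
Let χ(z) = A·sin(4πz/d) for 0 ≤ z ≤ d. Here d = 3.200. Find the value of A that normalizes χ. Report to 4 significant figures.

A ≈ 0.7906

We need A² ∫|f|² dz = 1, taking the integral from 0 to d.
With χ = A·sin(4πz/d), the integral evaluates to A²·[d/2].
Setting this equal to 1 gives A² = 1/(d/2).
Plugging in d = 3.200 yields A = 0.79057.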